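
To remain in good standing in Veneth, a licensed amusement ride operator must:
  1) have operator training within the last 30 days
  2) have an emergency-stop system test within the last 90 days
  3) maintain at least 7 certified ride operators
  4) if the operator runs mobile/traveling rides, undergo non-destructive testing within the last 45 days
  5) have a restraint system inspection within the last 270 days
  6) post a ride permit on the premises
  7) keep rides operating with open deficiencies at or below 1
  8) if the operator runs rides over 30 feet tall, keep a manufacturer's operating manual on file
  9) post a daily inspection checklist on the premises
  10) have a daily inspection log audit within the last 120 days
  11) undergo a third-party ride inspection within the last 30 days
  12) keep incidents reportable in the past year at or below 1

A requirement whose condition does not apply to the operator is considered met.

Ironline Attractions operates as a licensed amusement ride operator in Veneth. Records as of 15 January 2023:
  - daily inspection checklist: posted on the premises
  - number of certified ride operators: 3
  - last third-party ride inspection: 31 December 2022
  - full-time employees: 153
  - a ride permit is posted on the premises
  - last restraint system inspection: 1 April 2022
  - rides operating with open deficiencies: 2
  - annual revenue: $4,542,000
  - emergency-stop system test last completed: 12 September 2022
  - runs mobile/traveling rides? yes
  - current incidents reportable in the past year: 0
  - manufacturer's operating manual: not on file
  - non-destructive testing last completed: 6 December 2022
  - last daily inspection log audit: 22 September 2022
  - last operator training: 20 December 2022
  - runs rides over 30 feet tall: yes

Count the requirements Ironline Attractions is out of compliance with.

1. operator training 26 days ago vs limit 30 → met
2. emergency-stop system test 125 days ago vs limit 90 → not met
3. certified ride operators 3 < 7 → not met
4. condition 'runs mobile/traveling rides' holds; non-destructive testing 40 days ago vs limit 45 → met
5. restraint system inspection 289 days ago vs limit 270 → not met
6. ride permit present → met
7. rides operating with open deficiencies 2 > 1 → not met
8. condition 'runs rides over 30 feet tall' holds; manufacturer's operating manual absent → not met
9. daily inspection checklist present → met
10. daily inspection log audit 115 days ago vs limit 120 → met
11. third-party ride inspection 15 days ago vs limit 30 → met
12. incidents reportable in the past year 0 ≤ 1 → met
Not met: 5 of 12

5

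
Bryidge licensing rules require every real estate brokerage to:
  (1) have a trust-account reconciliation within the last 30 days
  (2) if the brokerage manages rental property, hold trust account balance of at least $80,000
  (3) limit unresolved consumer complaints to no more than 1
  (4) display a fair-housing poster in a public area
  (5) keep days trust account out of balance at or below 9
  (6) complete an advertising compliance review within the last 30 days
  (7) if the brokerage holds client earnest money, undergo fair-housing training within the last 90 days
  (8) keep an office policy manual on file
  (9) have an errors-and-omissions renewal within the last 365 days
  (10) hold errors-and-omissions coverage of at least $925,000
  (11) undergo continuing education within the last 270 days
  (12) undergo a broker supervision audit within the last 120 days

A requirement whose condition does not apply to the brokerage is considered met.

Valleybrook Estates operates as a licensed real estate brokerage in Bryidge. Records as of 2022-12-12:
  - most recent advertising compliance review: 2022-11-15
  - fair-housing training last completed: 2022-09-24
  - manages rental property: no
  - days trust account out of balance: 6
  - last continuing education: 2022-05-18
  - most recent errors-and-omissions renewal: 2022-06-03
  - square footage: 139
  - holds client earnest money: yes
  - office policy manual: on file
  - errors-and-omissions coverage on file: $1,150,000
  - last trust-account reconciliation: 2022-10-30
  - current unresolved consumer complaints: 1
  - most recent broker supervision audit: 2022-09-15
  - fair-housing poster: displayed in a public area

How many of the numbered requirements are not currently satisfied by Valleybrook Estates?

1. trust-account reconciliation 43 days ago vs limit 30 → not met
2. condition 'manages rental property' does not hold → requirement n/a → met
3. unresolved consumer complaints 1 ≤ 1 → met
4. fair-housing poster present → met
5. days trust account out of balance 6 ≤ 9 → met
6. advertising compliance review 27 days ago vs limit 30 → met
7. condition 'holds client earnest money' holds; fair-housing training 79 days ago vs limit 90 → met
8. office policy manual present → met
9. errors-and-omissions renewal 192 days ago vs limit 365 → met
10. errors-and-omissions coverage $1,150,000 ≥ $925,000 → met
11. continuing education 208 days ago vs limit 270 → met
12. broker supervision audit 88 days ago vs limit 120 → met
Not met: 1 of 12

1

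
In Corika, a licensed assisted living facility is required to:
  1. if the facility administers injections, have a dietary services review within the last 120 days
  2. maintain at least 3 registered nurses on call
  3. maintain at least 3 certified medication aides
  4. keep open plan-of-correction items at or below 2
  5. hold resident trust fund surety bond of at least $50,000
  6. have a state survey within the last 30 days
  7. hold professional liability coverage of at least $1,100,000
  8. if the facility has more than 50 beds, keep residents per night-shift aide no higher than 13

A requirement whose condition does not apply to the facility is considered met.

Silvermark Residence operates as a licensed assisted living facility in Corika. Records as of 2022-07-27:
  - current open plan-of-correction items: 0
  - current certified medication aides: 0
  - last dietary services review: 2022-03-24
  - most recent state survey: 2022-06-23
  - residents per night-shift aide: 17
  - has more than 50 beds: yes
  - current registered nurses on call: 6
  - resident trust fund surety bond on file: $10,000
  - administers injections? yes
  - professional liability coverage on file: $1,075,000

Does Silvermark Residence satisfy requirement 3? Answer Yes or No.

No

3. certified medication aides 0 < 3 → not met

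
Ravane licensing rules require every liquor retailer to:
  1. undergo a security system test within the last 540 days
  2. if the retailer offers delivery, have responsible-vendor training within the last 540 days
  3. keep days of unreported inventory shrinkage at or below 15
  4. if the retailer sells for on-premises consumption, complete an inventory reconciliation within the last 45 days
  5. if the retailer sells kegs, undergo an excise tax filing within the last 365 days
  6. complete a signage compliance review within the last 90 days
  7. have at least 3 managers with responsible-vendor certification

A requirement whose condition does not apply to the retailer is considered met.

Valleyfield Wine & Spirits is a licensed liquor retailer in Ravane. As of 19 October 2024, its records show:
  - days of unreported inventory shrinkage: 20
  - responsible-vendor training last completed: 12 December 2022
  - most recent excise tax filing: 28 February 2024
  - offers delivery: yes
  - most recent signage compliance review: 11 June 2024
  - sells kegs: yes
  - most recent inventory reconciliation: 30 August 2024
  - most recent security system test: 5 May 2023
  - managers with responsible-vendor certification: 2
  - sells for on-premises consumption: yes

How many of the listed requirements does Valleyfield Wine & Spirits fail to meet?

5

1. security system test 533 days ago vs limit 540 → met
2. condition 'offers delivery' holds; responsible-vendor training 677 days ago vs limit 540 → not met
3. days of unreported inventory shrinkage 20 > 15 → not met
4. condition 'sells for on-premises consumption' holds; inventory reconciliation 50 days ago vs limit 45 → not met
5. condition 'sells kegs' holds; excise tax filing 234 days ago vs limit 365 → met
6. signage compliance review 130 days ago vs limit 90 → not met
7. managers with responsible-vendor certification 2 < 3 → not met
Not met: 5 of 7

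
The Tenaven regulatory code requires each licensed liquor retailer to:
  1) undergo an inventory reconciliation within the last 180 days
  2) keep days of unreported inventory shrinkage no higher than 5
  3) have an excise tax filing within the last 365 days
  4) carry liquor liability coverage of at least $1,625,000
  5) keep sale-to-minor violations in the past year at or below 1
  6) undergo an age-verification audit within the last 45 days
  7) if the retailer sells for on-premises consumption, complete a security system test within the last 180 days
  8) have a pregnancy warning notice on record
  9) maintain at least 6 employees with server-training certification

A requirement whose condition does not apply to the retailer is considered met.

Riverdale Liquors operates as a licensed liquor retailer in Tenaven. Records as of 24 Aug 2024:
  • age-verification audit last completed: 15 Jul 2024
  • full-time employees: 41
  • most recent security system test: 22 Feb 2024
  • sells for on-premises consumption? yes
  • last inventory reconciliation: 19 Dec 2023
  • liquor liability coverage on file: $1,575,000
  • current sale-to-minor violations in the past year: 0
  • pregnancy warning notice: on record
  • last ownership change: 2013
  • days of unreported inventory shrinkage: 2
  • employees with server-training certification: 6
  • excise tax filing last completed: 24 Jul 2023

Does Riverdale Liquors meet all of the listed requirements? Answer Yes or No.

1. inventory reconciliation 249 days ago vs limit 180 → not met
2. days of unreported inventory shrinkage 2 ≤ 5 → met
3. excise tax filing 397 days ago vs limit 365 → not met
4. liquor liability coverage $1,575,000 < $1,625,000 → not met
5. sale-to-minor violations in the past year 0 ≤ 1 → met
6. age-verification audit 40 days ago vs limit 45 → met
7. condition 'sells for on-premises consumption' holds; security system test 184 days ago vs limit 180 → not met
8. pregnancy warning notice present → met
9. employees with server-training certification 6 ≥ 6 → met
Not met: 1, 3, 4, 7

No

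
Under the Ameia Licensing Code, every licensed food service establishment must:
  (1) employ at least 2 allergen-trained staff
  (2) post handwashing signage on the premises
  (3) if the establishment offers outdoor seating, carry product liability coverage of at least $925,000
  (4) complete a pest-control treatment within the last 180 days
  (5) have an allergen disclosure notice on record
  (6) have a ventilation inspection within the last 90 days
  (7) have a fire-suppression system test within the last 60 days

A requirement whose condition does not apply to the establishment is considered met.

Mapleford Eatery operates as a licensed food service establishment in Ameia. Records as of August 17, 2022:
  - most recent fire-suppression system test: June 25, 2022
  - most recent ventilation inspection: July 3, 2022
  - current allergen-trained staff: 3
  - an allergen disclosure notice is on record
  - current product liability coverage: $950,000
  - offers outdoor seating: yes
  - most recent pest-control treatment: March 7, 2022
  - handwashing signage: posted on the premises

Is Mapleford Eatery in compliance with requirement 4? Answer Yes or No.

Yes

4. pest-control treatment 163 days ago vs limit 180 → met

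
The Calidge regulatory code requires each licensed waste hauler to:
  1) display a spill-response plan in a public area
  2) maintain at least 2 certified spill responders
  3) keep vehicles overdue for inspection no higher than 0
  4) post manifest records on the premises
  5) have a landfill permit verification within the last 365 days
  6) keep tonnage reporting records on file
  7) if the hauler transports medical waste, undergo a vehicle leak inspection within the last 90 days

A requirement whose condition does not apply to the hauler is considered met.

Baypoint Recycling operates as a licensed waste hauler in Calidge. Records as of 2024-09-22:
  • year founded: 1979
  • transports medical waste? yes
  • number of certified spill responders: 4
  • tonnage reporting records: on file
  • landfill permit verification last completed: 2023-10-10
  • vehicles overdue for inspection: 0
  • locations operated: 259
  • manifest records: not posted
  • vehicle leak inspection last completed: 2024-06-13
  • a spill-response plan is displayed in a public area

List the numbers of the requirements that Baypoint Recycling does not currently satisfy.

4, 7

1. spill-response plan present → met
2. certified spill responders 4 ≥ 2 → met
3. vehicles overdue for inspection 0 ≤ 0 → met
4. manifest records absent → not met
5. landfill permit verification 348 days ago vs limit 365 → met
6. tonnage reporting records present → met
7. condition 'transports medical waste' holds; vehicle leak inspection 101 days ago vs limit 90 → not met
Not met: 4, 7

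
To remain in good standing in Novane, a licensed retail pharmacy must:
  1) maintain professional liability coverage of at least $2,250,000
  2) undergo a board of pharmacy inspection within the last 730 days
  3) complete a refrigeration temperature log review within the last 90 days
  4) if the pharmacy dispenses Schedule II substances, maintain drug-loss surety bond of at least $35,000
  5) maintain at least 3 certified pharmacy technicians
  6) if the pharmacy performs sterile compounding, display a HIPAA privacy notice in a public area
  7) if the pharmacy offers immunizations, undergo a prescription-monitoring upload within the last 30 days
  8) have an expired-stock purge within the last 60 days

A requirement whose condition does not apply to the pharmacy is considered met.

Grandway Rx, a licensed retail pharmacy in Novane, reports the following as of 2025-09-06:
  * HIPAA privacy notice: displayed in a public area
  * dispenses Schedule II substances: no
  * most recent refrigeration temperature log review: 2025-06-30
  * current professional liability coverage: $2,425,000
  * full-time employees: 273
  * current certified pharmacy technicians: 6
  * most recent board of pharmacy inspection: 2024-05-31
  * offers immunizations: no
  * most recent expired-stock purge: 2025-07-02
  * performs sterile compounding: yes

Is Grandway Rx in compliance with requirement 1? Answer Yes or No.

1. professional liability coverage $2,425,000 ≥ $2,250,000 → met

Yes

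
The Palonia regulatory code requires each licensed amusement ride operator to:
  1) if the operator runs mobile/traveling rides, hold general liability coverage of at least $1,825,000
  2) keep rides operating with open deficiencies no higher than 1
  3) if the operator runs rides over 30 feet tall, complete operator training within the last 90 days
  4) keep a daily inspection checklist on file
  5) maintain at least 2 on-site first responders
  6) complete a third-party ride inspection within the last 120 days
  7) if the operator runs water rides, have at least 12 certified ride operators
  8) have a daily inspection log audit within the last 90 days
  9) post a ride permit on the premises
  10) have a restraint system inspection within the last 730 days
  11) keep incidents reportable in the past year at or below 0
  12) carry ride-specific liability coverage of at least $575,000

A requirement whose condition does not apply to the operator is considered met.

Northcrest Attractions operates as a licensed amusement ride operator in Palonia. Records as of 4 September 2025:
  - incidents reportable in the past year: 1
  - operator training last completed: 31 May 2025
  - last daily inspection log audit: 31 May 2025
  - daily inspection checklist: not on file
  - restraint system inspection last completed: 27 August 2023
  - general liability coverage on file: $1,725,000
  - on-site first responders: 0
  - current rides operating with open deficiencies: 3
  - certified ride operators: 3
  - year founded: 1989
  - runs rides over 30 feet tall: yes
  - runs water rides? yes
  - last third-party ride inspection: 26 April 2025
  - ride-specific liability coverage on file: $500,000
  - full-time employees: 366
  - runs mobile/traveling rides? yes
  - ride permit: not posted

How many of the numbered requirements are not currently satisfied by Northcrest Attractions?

1. condition 'runs mobile/traveling rides' holds; general liability coverage $1,725,000 < $1,825,000 → not met
2. rides operating with open deficiencies 3 > 1 → not met
3. condition 'runs rides over 30 feet tall' holds; operator training 96 days ago vs limit 90 → not met
4. daily inspection checklist absent → not met
5. on-site first responders 0 < 2 → not met
6. third-party ride inspection 131 days ago vs limit 120 → not met
7. condition 'runs water rides' holds; certified ride operators 3 < 12 → not met
8. daily inspection log audit 96 days ago vs limit 90 → not met
9. ride permit absent → not met
10. restraint system inspection 739 days ago vs limit 730 → not met
11. incidents reportable in the past year 1 > 0 → not met
12. ride-specific liability coverage $500,000 < $575,000 → not met
Not met: 12 of 12

12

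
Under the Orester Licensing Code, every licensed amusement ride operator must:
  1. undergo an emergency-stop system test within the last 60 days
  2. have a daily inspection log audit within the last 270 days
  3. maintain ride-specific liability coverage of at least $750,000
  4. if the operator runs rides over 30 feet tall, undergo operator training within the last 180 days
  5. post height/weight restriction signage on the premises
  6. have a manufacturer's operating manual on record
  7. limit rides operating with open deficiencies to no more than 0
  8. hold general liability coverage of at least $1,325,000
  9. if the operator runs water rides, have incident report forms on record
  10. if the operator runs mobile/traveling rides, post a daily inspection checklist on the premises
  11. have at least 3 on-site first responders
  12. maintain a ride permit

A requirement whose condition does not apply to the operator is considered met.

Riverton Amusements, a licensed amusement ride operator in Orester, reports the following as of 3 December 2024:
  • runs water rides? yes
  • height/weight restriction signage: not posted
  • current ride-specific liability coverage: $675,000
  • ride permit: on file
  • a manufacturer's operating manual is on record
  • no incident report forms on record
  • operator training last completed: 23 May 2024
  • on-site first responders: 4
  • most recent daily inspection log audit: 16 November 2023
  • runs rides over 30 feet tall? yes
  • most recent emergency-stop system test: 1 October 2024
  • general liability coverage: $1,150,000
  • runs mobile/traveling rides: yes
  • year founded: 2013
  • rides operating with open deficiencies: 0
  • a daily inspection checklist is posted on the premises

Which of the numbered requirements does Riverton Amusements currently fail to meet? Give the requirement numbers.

1, 2, 3, 4, 5, 8, 9

1. emergency-stop system test 63 days ago vs limit 60 → not met
2. daily inspection log audit 383 days ago vs limit 270 → not met
3. ride-specific liability coverage $675,000 < $750,000 → not met
4. condition 'runs rides over 30 feet tall' holds; operator training 194 days ago vs limit 180 → not met
5. height/weight restriction signage absent → not met
6. manufacturer's operating manual present → met
7. rides operating with open deficiencies 0 ≤ 0 → met
8. general liability coverage $1,150,000 < $1,325,000 → not met
9. condition 'runs water rides' holds; incident report forms absent → not met
10. condition 'runs mobile/traveling rides' holds; daily inspection checklist present → met
11. on-site first responders 4 ≥ 3 → met
12. ride permit present → met
Not met: 1, 2, 3, 4, 5, 8, 9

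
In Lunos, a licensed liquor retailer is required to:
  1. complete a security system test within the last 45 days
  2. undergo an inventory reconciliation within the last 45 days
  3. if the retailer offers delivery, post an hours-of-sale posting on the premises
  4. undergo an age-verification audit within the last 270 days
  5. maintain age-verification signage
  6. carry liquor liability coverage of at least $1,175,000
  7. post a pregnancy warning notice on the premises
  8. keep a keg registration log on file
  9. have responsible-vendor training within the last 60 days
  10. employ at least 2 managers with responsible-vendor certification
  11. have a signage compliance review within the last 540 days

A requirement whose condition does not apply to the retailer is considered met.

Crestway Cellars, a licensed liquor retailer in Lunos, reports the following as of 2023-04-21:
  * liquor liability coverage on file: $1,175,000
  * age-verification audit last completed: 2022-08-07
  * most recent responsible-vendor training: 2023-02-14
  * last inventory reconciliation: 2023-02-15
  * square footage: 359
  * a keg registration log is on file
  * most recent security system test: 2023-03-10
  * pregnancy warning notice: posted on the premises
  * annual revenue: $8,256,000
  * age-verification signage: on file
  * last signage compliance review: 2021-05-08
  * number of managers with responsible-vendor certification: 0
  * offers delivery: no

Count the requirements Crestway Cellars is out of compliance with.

4

1. security system test 42 days ago vs limit 45 → met
2. inventory reconciliation 65 days ago vs limit 45 → not met
3. condition 'offers delivery' does not hold → requirement n/a → met
4. age-verification audit 257 days ago vs limit 270 → met
5. age-verification signage present → met
6. liquor liability coverage $1,175,000 ≥ $1,175,000 → met
7. pregnancy warning notice present → met
8. keg registration log present → met
9. responsible-vendor training 66 days ago vs limit 60 → not met
10. managers with responsible-vendor certification 0 < 2 → not met
11. signage compliance review 713 days ago vs limit 540 → not met
Not met: 4 of 11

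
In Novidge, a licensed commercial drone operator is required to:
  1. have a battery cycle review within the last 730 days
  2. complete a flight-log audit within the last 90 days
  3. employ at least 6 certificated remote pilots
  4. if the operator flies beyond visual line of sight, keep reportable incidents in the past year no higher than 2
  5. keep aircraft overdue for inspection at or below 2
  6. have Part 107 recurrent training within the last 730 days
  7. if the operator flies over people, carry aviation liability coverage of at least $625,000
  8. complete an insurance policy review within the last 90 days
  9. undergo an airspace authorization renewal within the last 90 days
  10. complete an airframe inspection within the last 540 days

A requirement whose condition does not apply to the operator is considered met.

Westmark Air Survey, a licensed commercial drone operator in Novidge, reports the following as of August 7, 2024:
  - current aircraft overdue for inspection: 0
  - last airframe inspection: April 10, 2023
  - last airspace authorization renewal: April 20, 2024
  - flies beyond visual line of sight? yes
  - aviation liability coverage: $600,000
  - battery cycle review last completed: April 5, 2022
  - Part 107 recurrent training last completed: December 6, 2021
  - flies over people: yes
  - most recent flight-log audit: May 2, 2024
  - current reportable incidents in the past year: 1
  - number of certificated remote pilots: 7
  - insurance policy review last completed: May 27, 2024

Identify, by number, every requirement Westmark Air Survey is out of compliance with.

1, 2, 6, 7, 9

1. battery cycle review 855 days ago vs limit 730 → not met
2. flight-log audit 97 days ago vs limit 90 → not met
3. certificated remote pilots 7 ≥ 6 → met
4. condition 'flies beyond visual line of sight' holds; reportable incidents in the past year 1 ≤ 2 → met
5. aircraft overdue for inspection 0 ≤ 2 → met
6. Part 107 recurrent training 975 days ago vs limit 730 → not met
7. condition 'flies over people' holds; aviation liability coverage $600,000 < $625,000 → not met
8. insurance policy review 72 days ago vs limit 90 → met
9. airspace authorization renewal 109 days ago vs limit 90 → not met
10. airframe inspection 485 days ago vs limit 540 → met
Not met: 1, 2, 6, 7, 9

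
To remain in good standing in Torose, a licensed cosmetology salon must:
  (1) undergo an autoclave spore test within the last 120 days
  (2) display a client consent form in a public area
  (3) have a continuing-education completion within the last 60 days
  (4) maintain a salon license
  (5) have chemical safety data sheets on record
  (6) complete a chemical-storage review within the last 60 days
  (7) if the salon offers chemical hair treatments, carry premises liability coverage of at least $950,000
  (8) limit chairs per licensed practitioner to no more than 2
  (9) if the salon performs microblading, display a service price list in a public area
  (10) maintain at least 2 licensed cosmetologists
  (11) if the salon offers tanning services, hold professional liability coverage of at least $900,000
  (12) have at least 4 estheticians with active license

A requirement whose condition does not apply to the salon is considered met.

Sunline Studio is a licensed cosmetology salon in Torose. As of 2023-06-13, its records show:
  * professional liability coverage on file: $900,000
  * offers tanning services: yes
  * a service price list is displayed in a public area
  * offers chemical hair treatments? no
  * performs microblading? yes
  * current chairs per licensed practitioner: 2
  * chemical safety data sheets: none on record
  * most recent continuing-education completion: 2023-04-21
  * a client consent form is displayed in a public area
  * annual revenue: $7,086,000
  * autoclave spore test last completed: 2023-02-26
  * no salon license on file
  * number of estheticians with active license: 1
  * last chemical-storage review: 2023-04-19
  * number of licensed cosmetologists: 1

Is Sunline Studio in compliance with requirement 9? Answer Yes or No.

Yes

9. condition 'performs microblading' holds; service price list present → met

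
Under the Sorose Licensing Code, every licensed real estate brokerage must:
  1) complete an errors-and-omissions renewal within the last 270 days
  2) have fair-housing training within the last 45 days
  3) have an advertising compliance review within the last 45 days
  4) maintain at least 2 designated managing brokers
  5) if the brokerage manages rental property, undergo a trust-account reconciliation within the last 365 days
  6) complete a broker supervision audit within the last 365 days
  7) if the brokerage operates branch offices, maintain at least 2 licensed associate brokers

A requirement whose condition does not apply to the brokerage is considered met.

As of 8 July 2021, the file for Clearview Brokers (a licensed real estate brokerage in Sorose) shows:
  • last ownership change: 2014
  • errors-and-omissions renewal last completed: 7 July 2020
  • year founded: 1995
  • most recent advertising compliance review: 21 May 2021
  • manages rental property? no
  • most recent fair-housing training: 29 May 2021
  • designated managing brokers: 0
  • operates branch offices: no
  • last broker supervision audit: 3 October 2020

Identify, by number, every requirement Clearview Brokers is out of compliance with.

1, 3, 4

1. errors-and-omissions renewal 366 days ago vs limit 270 → not met
2. fair-housing training 40 days ago vs limit 45 → met
3. advertising compliance review 48 days ago vs limit 45 → not met
4. designated managing brokers 0 < 2 → not met
5. condition 'manages rental property' does not hold → requirement n/a → met
6. broker supervision audit 278 days ago vs limit 365 → met
7. condition 'operates branch offices' does not hold → requirement n/a → met
Not met: 1, 3, 4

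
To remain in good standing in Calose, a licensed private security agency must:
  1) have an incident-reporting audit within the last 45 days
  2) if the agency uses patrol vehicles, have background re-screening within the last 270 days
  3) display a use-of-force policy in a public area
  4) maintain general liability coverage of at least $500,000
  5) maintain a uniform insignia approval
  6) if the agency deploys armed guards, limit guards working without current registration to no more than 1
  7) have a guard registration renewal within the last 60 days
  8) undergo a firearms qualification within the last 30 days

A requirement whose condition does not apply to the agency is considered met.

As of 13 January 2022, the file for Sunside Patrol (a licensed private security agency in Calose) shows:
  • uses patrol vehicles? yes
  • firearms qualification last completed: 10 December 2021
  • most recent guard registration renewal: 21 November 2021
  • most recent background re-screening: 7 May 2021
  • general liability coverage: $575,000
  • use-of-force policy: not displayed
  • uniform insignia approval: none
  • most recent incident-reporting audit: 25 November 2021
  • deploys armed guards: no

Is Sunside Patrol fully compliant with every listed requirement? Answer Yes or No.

1. incident-reporting audit 49 days ago vs limit 45 → not met
2. condition 'uses patrol vehicles' holds; background re-screening 251 days ago vs limit 270 → met
3. use-of-force policy absent → not met
4. general liability coverage $575,000 ≥ $500,000 → met
5. uniform insignia approval absent → not met
6. condition 'deploys armed guards' does not hold → requirement n/a → met
7. guard registration renewal 53 days ago vs limit 60 → met
8. firearms qualification 34 days ago vs limit 30 → not met
Not met: 1, 3, 5, 8

No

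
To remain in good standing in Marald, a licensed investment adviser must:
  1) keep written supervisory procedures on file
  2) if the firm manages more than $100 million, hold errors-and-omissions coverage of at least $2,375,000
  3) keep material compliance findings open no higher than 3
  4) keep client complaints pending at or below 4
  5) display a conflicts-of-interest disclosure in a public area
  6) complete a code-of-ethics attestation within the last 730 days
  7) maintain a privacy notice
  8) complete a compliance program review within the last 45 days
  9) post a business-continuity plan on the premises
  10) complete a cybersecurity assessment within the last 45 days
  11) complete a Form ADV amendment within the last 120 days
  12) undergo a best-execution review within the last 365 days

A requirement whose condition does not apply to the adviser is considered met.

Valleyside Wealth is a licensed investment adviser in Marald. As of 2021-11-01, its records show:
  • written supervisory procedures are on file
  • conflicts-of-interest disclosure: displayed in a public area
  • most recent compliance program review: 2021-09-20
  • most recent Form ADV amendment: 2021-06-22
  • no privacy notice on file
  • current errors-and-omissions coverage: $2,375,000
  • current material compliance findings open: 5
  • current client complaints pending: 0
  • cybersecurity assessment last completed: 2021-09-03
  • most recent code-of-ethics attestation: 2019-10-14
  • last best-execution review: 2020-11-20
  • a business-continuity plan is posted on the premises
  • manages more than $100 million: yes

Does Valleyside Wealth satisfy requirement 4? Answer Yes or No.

Yes

4. client complaints pending 0 ≤ 4 → met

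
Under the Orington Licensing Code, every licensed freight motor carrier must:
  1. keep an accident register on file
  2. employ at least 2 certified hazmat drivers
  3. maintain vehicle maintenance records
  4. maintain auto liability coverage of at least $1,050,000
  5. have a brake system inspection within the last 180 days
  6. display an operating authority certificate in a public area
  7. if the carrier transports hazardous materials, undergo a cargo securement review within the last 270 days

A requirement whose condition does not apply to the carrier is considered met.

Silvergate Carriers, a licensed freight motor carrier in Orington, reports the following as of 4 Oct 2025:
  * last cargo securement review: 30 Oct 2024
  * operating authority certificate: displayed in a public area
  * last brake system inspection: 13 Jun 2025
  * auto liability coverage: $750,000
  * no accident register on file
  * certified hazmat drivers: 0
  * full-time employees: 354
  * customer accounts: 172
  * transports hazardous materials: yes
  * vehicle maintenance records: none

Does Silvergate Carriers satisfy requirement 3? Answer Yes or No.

No

3. vehicle maintenance records absent → not met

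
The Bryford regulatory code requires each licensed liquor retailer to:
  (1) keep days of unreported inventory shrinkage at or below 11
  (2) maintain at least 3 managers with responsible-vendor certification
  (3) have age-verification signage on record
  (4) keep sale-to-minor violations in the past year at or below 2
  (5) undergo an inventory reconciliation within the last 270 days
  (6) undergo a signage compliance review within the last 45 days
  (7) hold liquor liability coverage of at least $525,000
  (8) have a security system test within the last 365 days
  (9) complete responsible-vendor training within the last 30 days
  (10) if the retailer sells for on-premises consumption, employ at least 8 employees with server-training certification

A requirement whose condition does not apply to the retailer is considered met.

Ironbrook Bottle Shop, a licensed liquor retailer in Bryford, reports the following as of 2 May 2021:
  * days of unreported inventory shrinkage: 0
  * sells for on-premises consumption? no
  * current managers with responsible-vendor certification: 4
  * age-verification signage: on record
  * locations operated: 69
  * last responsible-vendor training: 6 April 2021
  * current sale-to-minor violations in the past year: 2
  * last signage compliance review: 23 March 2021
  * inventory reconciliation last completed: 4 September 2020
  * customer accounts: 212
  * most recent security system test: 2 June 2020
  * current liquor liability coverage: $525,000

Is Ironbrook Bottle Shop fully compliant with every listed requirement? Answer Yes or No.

Yes

1. days of unreported inventory shrinkage 0 ≤ 11 → met
2. managers with responsible-vendor certification 4 ≥ 3 → met
3. age-verification signage present → met
4. sale-to-minor violations in the past year 2 ≤ 2 → met
5. inventory reconciliation 240 days ago vs limit 270 → met
6. signage compliance review 40 days ago vs limit 45 → met
7. liquor liability coverage $525,000 ≥ $525,000 → met
8. security system test 334 days ago vs limit 365 → met
9. responsible-vendor training 26 days ago vs limit 30 → met
10. condition 'sells for on-premises consumption' does not hold → requirement n/a → met
All met.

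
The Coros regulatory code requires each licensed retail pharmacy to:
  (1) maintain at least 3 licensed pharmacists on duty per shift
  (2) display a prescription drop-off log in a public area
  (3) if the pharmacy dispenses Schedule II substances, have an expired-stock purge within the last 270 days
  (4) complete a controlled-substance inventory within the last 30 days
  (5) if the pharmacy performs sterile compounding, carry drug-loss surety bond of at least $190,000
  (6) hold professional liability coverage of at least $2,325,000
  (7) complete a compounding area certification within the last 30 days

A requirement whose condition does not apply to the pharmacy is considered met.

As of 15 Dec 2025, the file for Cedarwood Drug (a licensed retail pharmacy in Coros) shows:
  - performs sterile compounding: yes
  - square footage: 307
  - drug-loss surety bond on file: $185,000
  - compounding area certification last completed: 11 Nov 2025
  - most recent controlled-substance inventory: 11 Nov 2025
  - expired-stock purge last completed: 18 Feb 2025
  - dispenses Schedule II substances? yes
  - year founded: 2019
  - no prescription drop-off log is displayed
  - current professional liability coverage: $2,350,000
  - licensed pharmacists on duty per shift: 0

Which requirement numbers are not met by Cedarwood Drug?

1, 2, 3, 4, 5, 7

1. licensed pharmacists on duty per shift 0 < 3 → not met
2. prescription drop-off log absent → not met
3. condition 'dispenses Schedule II substances' holds; expired-stock purge 300 days ago vs limit 270 → not met
4. controlled-substance inventory 34 days ago vs limit 30 → not met
5. condition 'performs sterile compounding' holds; drug-loss surety bond $185,000 < $190,000 → not met
6. professional liability coverage $2,350,000 ≥ $2,325,000 → met
7. compounding area certification 34 days ago vs limit 30 → not met
Not met: 1, 2, 3, 4, 5, 7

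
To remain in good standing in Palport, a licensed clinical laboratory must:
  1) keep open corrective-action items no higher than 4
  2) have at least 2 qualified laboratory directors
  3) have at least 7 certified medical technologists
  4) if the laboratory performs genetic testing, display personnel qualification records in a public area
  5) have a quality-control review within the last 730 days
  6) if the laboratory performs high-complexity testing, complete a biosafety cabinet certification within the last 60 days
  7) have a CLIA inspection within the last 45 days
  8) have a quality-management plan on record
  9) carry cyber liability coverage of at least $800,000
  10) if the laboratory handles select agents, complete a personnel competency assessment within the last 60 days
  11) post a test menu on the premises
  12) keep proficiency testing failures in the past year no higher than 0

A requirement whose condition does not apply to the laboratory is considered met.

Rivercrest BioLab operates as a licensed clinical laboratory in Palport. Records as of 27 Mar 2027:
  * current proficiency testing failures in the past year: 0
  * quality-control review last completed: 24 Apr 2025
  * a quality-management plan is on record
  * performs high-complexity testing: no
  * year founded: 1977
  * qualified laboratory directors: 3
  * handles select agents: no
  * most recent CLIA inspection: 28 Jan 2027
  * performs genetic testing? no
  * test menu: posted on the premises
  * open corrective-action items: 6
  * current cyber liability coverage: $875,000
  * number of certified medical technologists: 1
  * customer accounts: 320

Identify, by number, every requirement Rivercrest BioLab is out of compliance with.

1. open corrective-action items 6 > 4 → not met
2. qualified laboratory directors 3 ≥ 2 → met
3. certified medical technologists 1 < 7 → not met
4. condition 'performs genetic testing' does not hold → requirement n/a → met
5. quality-control review 702 days ago vs limit 730 → met
6. condition 'performs high-complexity testing' does not hold → requirement n/a → met
7. CLIA inspection 58 days ago vs limit 45 → not met
8. quality-management plan present → met
9. cyber liability coverage $875,000 ≥ $800,000 → met
10. condition 'handles select agents' does not hold → requirement n/a → met
11. test menu present → met
12. proficiency testing failures in the past year 0 ≤ 0 → met
Not met: 1, 3, 7

1, 3, 7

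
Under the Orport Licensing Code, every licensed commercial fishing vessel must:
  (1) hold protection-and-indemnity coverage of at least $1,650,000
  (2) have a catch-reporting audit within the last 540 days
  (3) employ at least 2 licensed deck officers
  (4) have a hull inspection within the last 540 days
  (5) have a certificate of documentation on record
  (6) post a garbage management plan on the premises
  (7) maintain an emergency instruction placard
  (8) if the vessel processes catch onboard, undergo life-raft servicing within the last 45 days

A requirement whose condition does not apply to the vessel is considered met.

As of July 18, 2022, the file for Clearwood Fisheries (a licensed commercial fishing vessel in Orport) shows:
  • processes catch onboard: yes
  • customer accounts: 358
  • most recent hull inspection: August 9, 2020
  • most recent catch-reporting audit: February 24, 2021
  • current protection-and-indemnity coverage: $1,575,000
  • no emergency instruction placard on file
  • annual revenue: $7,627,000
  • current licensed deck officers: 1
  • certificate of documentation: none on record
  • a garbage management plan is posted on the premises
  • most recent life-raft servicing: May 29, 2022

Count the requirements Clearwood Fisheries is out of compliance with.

1. protection-and-indemnity coverage $1,575,000 < $1,650,000 → not met
2. catch-reporting audit 509 days ago vs limit 540 → met
3. licensed deck officers 1 < 2 → not met
4. hull inspection 708 days ago vs limit 540 → not met
5. certificate of documentation absent → not met
6. garbage management plan present → met
7. emergency instruction placard absent → not met
8. condition 'processes catch onboard' holds; life-raft servicing 50 days ago vs limit 45 → not met
Not met: 6 of 8

6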